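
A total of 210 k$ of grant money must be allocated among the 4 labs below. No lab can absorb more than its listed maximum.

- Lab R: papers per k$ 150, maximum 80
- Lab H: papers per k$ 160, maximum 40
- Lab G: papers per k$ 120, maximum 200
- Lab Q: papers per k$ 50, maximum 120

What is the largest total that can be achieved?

29200

Order the labs by papers per k$: Lab H 160 > Lab R 150 > Lab G 120 > Lab Q 50.
Lab H: +40 to 40 (cap) — 170 left.
Lab R: +80 to 80 (cap) — 90 left.
Lab G: +90 (room for 200) → 90. Pool exhausted.
Total = 150×80 + 160×40 + 120×90 = 29200.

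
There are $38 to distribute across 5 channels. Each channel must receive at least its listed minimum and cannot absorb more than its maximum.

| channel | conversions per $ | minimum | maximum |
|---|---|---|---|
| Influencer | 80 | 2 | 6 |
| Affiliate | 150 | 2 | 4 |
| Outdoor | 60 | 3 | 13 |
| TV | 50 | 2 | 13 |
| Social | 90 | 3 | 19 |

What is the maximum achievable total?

Meeting every minimum uses 2+2+3+2+3 = 12 $, leaving 26.
Highest conversions per $ first: Affiliate 150 > Social 90 > Influencer 80 > Outdoor 60 > TV 50.
Affiliate: +2 to 4 (cap) ; 24 left.
Social takes 16 more to reach its cap of 19 ; 8 left.
Influencer: +4 to 6 (cap) ; 4 left.
Only 4 left; Outdoor takes them to reach 7.
Total = 80×6 + 150×4 + 60×7 + 50×2 + 90×19 = 3310.

3310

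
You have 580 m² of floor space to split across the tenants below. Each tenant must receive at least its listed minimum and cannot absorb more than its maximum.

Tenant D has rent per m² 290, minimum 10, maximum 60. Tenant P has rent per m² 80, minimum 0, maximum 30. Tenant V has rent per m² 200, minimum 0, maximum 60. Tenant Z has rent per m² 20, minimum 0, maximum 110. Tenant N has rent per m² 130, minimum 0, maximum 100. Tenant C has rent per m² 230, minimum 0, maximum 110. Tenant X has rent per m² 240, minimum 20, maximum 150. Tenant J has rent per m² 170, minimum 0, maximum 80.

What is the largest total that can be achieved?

118900

Meeting every minimum uses 10+0+0+0+0+0+20+0 = 30 m², leaving 550.
Highest rent per m² first: Tenant D 290 > Tenant X 240 > Tenant C 230 > Tenant V 200 > Tenant J 170 > Tenant N 130 > Tenant P 80 > Tenant Z 20.
Tenant D: +50 to 60 (cap) ; 500 left.
Tenant X: +130 to 150 (cap) ; 370 left.
Tenant C takes 110 more to reach its cap of 110 ; 260 left.
Tenant V: +60 to 60 (cap) ; 200 left.
Give Tenant J 80 more to hit its cap of 80 ; 120 left.
Tenant N: +100 to 100 (cap) ; 20 left.
Only 20 left; Tenant P takes them to reach 20.
Total = 290×60 + 80×20 + 200×60 + 130×100 + 230×110 + 240×150 + 170×80 = 118900.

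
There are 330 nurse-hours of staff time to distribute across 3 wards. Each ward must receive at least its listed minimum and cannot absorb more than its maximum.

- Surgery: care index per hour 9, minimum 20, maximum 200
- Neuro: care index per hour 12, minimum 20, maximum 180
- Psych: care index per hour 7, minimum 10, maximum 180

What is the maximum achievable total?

Meeting every minimum uses 20+20+10 = 50 nurse-hours, leaving 280.
Rank by care index per hour: Neuro 12 > Surgery 9 > Psych 7.
Neuro takes 160 more to reach its cap of 180 ; 120 left.
Surgery: +120 (room for 180) → 140. Pool exhausted.
Total = 9×140 + 12×180 + 7×10 = 3490.

3490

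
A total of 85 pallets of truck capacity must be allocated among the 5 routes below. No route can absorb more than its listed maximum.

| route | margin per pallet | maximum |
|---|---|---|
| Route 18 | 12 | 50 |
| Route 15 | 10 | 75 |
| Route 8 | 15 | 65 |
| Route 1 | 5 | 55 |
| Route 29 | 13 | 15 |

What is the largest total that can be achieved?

1230

Order the routes by margin per pallet: Route 8 15 > Route 29 13 > Route 18 12 > Route 15 10 > Route 1 5.
Route 8: +65 to 65 (cap) — 20 left.
Give Route 29 15 to hit its cap of 15 — 5 left.
Route 18: +5 (room for 50) → 5. Pool exhausted.
Total = 12×5 + 15×65 + 13×15 = 1230.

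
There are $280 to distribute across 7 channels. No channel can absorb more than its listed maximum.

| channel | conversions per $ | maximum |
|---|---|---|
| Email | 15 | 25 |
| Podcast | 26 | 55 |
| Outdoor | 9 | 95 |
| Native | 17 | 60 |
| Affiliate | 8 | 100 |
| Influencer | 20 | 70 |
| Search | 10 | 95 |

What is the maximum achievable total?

Highest conversions per $ first: Podcast 26 > Influencer 20 > Native 17 > Email 15 > Search 10 > Outdoor 9 > Affiliate 8.
Give Podcast 55 to hit its cap of 55 ; 225 left.
Influencer: +70 to 70 (cap) ; 155 left.
Native takes 60 to reach its cap of 60 ; 95 left.
Give Email 25 to hit its cap of 25 ; 70 left.
Search: +70 (room for 95) → 70. Pool exhausted.
Total = 15×25 + 26×55 + 17×60 + 20×70 + 10×70 = 4925.

4925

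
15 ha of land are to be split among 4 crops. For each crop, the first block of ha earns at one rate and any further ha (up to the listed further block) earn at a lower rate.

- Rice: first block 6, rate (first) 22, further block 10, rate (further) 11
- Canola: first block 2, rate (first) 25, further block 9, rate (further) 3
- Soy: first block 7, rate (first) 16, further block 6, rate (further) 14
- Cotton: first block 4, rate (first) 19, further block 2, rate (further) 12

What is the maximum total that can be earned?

Rank every tier by rate: Canola/tier1 25 > Rice/tier1 22 > Cotton/tier1 19 > Soy/tier1 16 > Soy/tier2 14 > Cotton/tier2 12 > Rice/tier2 11 > Canola/tier2 3.
Canola tier1 at 25: fill all 2 — 13 left.
Rice/tier1 (22): +6 — 7 left.
Cotton/tier1 (19): +4 — 3 left.
Soy tier1 at 16: only 3 left, fill 3.
Total = 25×2 + 22×6 + 19×4 + 16×3 = 306.

306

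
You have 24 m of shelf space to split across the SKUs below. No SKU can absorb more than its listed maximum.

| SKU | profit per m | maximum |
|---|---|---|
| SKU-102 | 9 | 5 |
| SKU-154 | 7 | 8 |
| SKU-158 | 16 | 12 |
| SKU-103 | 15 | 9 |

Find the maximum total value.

354

Rank by profit per m: SKU-158 16 > SKU-103 15 > SKU-102 9 > SKU-154 7.
SKU-158: +12 to 12 (cap) → 12 left.
Give SKU-103 9 to hit its cap of 9 → 3 left.
SKU-102: +3 (room for 5) → 3. Pool exhausted.
Total = 9×3 + 16×12 + 15×9 = 354.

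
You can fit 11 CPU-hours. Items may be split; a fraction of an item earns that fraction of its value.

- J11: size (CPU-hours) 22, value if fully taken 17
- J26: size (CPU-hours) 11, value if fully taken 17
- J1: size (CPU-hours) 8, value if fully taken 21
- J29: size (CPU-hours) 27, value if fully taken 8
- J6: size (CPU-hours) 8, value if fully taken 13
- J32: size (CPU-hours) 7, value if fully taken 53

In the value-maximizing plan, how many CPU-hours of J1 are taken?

4

Rank by value-to-size ratio: J32 53/7≈7.57, J1 21/8≈2.62, J6 13/8≈1.62, J26 17/11≈1.55, J11 17/22≈0.773, J29 8/27≈0.296.
J32: take in full, 7 CPU-hours for value 53 ; 4 left.
Fill the last 4 CPU-hours with part of J1: 4/8 of it earns 10.5.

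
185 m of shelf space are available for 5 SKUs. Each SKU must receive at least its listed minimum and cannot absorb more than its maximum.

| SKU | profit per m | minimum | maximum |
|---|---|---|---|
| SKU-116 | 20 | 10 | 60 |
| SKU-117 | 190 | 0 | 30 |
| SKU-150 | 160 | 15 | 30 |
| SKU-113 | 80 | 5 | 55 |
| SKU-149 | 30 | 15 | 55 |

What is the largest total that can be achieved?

16850

Meeting every minimum uses 10+0+15+5+15 = 45 m, leaving 140.
Rank by profit per m: SKU-117 190 > SKU-150 160 > SKU-113 80 > SKU-149 30 > SKU-116 20.
SKU-117: +30 to 30 (cap) → 110 left.
SKU-150: +15 to 30 (cap) → 95 left.
Give SKU-113 50 more to hit its cap of 55 → 45 left.
SKU-149: +40 to 55 (cap) → 5 left.
SKU-116: +5 (room for 50) → 15. Pool exhausted.
Total = 20×15 + 190×30 + 160×30 + 80×55 + 30×55 = 16850.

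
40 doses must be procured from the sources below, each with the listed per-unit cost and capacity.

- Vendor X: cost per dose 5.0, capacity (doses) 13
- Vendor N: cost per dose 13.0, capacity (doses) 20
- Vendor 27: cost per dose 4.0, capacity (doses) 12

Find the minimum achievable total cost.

308

Fill from the cheapest source first.
Take 12 from Vendor 27 at 4.0 → need 28 more.
Vendor X (5.0): use full 13 → 15 doses to go.
Vendor N (13.0): take the remaining 15 → done.
Cost = 12×4.0 + 13×5.0 + 15×13.0 = 308.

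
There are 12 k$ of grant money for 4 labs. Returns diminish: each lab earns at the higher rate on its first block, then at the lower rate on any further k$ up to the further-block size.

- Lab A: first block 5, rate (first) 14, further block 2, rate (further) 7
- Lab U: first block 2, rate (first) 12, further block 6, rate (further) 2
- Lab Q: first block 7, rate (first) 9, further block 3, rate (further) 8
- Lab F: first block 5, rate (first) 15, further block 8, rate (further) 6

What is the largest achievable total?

Order all 8 blocks by rate: Lab F/tier1 15 > Lab A/tier1 14 > Lab U/tier1 12 > Lab Q/tier1 9 > Lab Q/tier2 8 > Lab A/tier2 7 > Lab F/tier2 6 > Lab U/tier2 2.
Lab F tier1 at 15: fill all 5 → 7 left.
Lab A/tier1 (14): +5 → 2 left.
Fill Lab U tier1 block (2 at 12) → 0 left.
Total = 15×5 + 14×5 + 12×2 = 169.

169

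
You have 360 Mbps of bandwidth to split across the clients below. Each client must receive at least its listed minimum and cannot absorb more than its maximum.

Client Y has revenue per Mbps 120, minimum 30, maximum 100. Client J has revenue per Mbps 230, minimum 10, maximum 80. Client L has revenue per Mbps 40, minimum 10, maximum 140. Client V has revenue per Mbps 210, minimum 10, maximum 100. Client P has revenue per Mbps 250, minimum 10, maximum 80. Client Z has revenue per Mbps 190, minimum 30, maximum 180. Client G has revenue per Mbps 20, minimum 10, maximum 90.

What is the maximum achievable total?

73100

Meeting every minimum uses 30+10+10+10+10+30+10 = 110 Mbps, leaving 250.
Rank by revenue per Mbps: Client P 250 > Client J 230 > Client V 210 > Client Z 190 > Client Y 120 > Client L 40 > Client G 20.
Client P takes 70 more to reach its cap of 80 → 180 left.
Client J: +70 to 80 (cap) → 110 left.
Give Client V 90 more to hit its cap of 100 → 20 left.
Client Z: +20 (room for 150) → 50. Pool exhausted.
Total = 120×30 + 230×80 + 40×10 + 210×100 + 250×80 + 190×50 + 20×10 = 73100.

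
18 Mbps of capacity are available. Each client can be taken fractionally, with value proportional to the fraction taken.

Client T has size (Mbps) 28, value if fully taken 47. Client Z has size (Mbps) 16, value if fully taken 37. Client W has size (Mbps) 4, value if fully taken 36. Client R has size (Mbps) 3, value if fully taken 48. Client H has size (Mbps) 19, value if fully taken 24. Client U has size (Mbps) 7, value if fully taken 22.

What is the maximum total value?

Sort by value density: Client R 48/3≈16, Client W 36/4≈9, Client U 22/7≈3.14, Client Z 37/16≈2.31, Client T 47/28≈1.68, Client H 24/19≈1.26.
Client R: take in full, 3 Mbps for value 48 ; 15 left.
Take all of Client W (4 Mbps, value 36) ; 11 Mbps left.
Client U: take in full, 7 Mbps for value 22 ; 4 left.
Fill the last 4 Mbps with part of Client Z: 4/16 of it earns 9.25.
Total value = 115.25.

115.25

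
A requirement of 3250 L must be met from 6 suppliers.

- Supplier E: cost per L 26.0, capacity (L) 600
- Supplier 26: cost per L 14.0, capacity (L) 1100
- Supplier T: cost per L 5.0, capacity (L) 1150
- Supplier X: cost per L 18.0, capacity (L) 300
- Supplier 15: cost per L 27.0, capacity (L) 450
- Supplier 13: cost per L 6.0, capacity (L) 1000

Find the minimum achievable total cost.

Use suppliers in increasing cost order.
Supplier T at 5.0: take all 1150 L ; 2100 still needed.
Supplier 13 at 6.0: take all 1000 L ; 1100 still needed.
Supplier 26 at 14.0: take all 1100 L ; 0 still needed.
Supplier X, Supplier E, Supplier 15: unused.
Cost = 1150×5.0 + 1000×6.0 + 1100×14.0 = 27150.

27150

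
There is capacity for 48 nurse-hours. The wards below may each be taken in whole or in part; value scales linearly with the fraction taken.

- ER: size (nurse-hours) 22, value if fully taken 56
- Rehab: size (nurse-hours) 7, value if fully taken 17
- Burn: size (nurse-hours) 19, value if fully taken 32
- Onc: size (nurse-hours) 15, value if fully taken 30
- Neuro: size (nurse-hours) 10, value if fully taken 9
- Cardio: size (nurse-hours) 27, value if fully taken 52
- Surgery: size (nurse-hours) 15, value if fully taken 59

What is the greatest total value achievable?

140

Best value per unit of size first: Surgery 59/15≈3.93, ER 56/22≈2.55, Rehab 17/7≈2.43, Onc 30/15≈2, Cardio 52/27≈1.93, Burn 32/19≈1.68, Neuro 9/10≈0.9.
All 15 nurse-hours of Surgery fit (value 59) ; 33 remain.
All 22 nurse-hours of ER fit (value 56) ; 11 remain.
Rehab: take in full, 7 nurse-hours for value 17 ; 4 left.
Fill the last 4 nurse-hours with part of Onc: 4/15 of it earns 8.
Total value = 140.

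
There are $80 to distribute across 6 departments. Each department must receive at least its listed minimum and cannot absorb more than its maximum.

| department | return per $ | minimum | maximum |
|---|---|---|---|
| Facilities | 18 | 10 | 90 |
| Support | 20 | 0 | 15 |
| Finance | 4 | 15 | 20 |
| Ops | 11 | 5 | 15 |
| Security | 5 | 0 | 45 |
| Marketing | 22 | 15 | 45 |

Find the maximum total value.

1385

Meeting every minimum uses 10+0+15+5+0+15 = 45 $, leaving 35.
Order the departments by return per $: Marketing 22 > Support 20 > Facilities 18 > Ops 11 > Security 5 > Finance 4.
Give Marketing 30 more to hit its cap of 45 ; 5 left.
Support: +5 (room for 15) → 5. Pool exhausted.
Total = 18×10 + 20×5 + 4×15 + 11×5 + 22×45 = 1385.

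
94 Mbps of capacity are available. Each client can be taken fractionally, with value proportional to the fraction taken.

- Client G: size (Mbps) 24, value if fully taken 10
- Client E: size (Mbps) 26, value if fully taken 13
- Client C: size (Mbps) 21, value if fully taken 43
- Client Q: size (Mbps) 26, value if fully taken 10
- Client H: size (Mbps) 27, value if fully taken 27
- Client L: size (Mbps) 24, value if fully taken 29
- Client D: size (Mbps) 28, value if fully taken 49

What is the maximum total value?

142

Sort by value density: Client C 43/21≈2.05, Client D 49/28≈1.75, Client L 29/24≈1.21, Client H 27/27≈1, Client E 13/26≈0.5, Client G 10/24≈0.417, Client Q 10/26≈0.385.
All 21 Mbps of Client C fit (value 43) — 73 remain.
Client D: take in full, 28 Mbps for value 49 — 45 left.
All 24 Mbps of Client L fit (value 29) — 21 remain.
21 Mbps left: a 21/27 share of Client H gives 27×21/27 = 21.
Total value = 142.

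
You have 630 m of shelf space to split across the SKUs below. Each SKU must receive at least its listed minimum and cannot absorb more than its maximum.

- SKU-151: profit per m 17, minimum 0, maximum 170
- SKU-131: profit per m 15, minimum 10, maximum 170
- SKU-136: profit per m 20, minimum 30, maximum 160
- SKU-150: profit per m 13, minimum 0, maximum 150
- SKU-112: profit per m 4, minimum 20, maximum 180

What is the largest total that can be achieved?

Meeting every minimum uses 0+10+30+0+20 = 60 m, leaving 570.
Rank by profit per m: SKU-136 20 > SKU-151 17 > SKU-131 15 > SKU-150 13 > SKU-112 4.
SKU-136: +130 to 160 (cap) ; 440 left.
SKU-151: +170 to 170 (cap) ; 270 left.
SKU-131: +160 to 170 (cap) ; 110 left.
SKU-150 has room for 150 more but only 110 remain, so it gets 110.
Total = 17×170 + 15×170 + 20×160 + 13×110 + 4×20 = 10150.

10150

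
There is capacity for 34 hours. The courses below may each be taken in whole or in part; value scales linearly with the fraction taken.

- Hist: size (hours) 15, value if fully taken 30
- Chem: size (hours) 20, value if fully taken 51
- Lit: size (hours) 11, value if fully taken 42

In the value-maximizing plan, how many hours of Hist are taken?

Sort by value density: Lit 42/11≈3.82, Chem 51/20≈2.55, Hist 30/15≈2.
Take all of Lit (11 hours, value 42) → 23 hours left.
Take all of Chem (20 hours, value 51) → 3 hours left.
Only 3 hours remain; take 3/15 of Hist for value 30×3/15 = 6.

3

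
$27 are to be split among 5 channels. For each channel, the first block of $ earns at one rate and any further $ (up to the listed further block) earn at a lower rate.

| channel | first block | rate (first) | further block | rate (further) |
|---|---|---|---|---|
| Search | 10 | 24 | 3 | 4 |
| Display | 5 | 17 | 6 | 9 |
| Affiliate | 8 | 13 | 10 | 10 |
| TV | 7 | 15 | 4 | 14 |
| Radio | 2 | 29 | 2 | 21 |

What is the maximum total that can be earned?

544

Rank every tier by rate: Radio/T1 29 > Search/T1 24 > Radio/T2 21 > Display/T1 17 > TV/T1 15 > TV/T2 14 > Affiliate/T1 13 > Affiliate/T2 10 > Display/T2 9 > Search/T2 4.
Fill Radio T1 block (2 at 29) — 25 left.
Search T1 at 24: fill all 10 — 15 left.
Radio T2 at 21: fill all 2 — 13 left.
Display T1 at 17: fill all 5 — 8 left.
Fill TV T1 block (7 at 15) — 1 left.
1 remain; put them into TV T2 at 14.
Total = 29×2 + 24×10 + 21×2 + 17×5 + 15×7 + 14×1 = 544.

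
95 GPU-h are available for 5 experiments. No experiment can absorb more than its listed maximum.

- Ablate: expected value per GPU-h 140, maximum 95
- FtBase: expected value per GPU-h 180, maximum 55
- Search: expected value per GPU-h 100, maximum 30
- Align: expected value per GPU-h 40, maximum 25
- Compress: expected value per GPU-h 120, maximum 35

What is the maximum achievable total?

15500

Order the experiments by expected value per GPU-h: FtBase 180 > Ablate 140 > Compress 120 > Search 100 > Align 40.
Give FtBase 55 to hit its cap of 55 → 40 left.
Ablate: +40 (room for 95) → 40. Pool exhausted.
Total = 140×40 + 180×55 = 15500.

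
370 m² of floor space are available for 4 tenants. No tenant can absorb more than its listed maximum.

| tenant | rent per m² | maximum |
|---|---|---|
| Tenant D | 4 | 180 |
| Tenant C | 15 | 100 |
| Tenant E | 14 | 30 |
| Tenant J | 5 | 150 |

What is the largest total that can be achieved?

3030

Rank by rent per m²: Tenant C 15 > Tenant E 14 > Tenant J 5 > Tenant D 4.
Tenant C: +100 to 100 (cap) → 270 left.
Give Tenant E 30 to hit its cap of 30 → 240 left.
Tenant J takes 150 to reach its cap of 150 → 90 left.
Tenant D: +90 (room for 180) → 90. Pool exhausted.
Total = 4×90 + 15×100 + 14×30 + 5×150 = 3030.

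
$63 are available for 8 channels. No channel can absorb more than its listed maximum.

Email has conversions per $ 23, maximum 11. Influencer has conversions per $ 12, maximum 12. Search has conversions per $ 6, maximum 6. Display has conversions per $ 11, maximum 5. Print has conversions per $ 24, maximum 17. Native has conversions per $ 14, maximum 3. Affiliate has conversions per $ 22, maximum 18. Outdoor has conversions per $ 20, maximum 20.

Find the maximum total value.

1397

Order the channels by conversions per $: Print 24 > Email 23 > Affiliate 22 > Outdoor 20 > Native 14 > Influencer 12 > Display 11 > Search 6.
Give Print 17 to hit its cap of 17 → 46 left.
Email takes 11 to reach its cap of 11 → 35 left.
Affiliate: +18 to 18 (cap) → 17 left.
Only 17 left; Outdoor takes them to reach 17.
Total = 23×11 + 24×17 + 22×18 + 20×17 = 1397.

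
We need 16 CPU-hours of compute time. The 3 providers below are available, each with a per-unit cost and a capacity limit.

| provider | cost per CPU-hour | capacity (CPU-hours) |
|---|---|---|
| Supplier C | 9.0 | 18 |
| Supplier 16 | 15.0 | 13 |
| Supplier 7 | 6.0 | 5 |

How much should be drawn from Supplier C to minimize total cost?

Fill from the cheapest provider first.
Supplier 7 (6.0): use full 5 — 11 CPU-hours to go.
Supplier C (9.0): take the remaining 11 — done.
Supplier 16: unused.

11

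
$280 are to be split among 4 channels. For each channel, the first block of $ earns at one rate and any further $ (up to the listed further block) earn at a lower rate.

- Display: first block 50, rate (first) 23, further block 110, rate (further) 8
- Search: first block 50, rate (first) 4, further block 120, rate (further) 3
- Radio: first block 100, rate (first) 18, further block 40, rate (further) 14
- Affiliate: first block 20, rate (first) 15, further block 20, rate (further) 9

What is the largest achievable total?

4390

Treat each block as its own option and order by rate: Display/T1 23 > Radio/T1 18 > Affiliate/T1 15 > Radio/T2 14 > Affiliate/T2 9 > Display/T2 8 > Search/T1 4 > Search/T2 3.
Fill Display T1 block (50 at 23) — 230 left.
Radio/T1 (18): +100 — 130 left.
Fill Affiliate T1 block (20 at 15) — 110 left.
Radio/T2 (14): +40 — 70 left.
Affiliate/T2 (9): +20 — 50 left.
Display/T2: +50 of 110 at 8; pool empty.
Total = 23×50 + 18×100 + 15×20 + 14×40 + 9×20 + 8×50 = 4390.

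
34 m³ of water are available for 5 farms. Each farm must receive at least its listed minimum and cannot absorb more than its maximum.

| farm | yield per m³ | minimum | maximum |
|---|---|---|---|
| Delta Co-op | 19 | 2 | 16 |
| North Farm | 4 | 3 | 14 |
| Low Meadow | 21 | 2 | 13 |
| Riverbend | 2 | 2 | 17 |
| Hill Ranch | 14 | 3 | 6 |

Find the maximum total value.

Meeting every minimum uses 2+3+2+2+3 = 12 m³, leaving 22.
Highest yield per m³ first: Low Meadow 21 > Delta Co-op 19 > Hill Ranch 14 > North Farm 4 > Riverbend 2.
Low Meadow takes 11 more to reach its cap of 13 — 11 left.
Delta Co-op has room for 14 more but only 11 remain, so it gets 13.
Total = 19×13 + 4×3 + 21×13 + 2×2 + 14×3 = 578.

578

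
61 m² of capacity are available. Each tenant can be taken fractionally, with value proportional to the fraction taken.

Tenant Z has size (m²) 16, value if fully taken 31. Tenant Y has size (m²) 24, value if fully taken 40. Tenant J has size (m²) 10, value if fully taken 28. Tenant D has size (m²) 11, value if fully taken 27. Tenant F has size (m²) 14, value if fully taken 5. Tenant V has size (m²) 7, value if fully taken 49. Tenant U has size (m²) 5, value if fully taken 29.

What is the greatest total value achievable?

Sort by value density: Tenant V 49/7≈7, Tenant U 29/5≈5.8, Tenant J 28/10≈2.8, Tenant D 27/11≈2.45, Tenant Z 31/16≈1.94, Tenant Y 40/24≈1.67, Tenant F 5/14≈0.357.
All 7 m² of Tenant V fit (value 49) — 54 remain.
Tenant U: take in full, 5 m² for value 29 — 49 left.
Tenant J: take in full, 10 m² for value 28 — 39 left.
All 11 m² of Tenant D fit (value 27) — 28 remain.
Take all of Tenant Z (16 m², value 31) — 12 m² left.
Only 12 m² remain; take 12/24 of Tenant Y for value 40×12/24 = 20.
Total value = 184.

184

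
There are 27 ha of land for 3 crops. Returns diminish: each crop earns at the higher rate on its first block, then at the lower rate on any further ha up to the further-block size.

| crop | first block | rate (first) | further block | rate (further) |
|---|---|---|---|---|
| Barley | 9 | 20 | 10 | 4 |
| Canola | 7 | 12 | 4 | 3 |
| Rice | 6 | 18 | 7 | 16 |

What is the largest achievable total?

460

Rank every tier by rate: Barley/T1 20 > Rice/T1 18 > Rice/T2 16 > Canola/T1 12 > Barley/T2 4 > Canola/T2 3.
Barley T1 at 20: fill all 9 → 18 left.
Fill Rice T1 block (6 at 18) → 12 left.
Rice T2 at 16: fill all 7 → 5 left.
5 remain; put them into Canola T1 at 12.
Total = 20×9 + 18×6 + 16×7 + 12×5 = 460.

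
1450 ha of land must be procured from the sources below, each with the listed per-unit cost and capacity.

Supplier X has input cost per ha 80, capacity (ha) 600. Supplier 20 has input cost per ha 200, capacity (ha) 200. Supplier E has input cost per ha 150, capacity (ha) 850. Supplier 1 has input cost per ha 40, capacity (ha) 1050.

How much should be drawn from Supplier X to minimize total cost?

Cheapest first:
Supplier 1 (40): use full 1050 ; 400 ha to go.
Supplier X at 80: take 400 of its 600 ; requirement met.
Supplier E, Supplier 20: unused.

400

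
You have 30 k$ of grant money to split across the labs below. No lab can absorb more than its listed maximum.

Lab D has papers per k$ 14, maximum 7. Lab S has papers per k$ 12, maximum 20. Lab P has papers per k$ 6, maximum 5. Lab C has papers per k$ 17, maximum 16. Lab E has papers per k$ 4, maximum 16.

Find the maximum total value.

Highest papers per k$ first: Lab C 17 > Lab D 14 > Lab S 12 > Lab P 6 > Lab E 4.
Give Lab C 16 to hit its cap of 16 — 14 left.
Lab D: +7 to 7 (cap) — 7 left.
Only 7 left; Lab S takes them to reach 7.
Total = 14×7 + 12×7 + 17×16 = 454.

454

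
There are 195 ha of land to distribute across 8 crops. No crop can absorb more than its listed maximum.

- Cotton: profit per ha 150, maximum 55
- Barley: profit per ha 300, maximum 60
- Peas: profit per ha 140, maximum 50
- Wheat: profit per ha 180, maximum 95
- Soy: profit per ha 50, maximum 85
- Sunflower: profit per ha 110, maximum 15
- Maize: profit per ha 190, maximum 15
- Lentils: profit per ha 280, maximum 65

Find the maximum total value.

Rank by profit per ha: Barley 300 > Lentils 280 > Maize 190 > Wheat 180 > Cotton 150 > Peas 140 > Sunflower 110 > Soy 50.
Barley: +60 to 60 (cap) → 135 left.
Lentils: +65 to 65 (cap) → 70 left.
Maize: +15 to 15 (cap) → 55 left.
Wheat has room for 95 but only 55 remain, so it gets 55.
Total = 300×60 + 180×55 + 190×15 + 280×65 = 48950.

48950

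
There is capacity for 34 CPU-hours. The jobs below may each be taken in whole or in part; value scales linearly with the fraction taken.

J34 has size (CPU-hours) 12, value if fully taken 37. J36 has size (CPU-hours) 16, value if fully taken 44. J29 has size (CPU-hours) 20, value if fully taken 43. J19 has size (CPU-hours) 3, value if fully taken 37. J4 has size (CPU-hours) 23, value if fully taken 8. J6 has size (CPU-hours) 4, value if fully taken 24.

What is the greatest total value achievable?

139.25

Best value per unit of size first: J19 37/3≈12.3, J6 24/4≈6, J34 37/12≈3.08, J36 44/16≈2.75, J29 43/20≈2.15, J4 8/23≈0.348.
J19: take in full, 3 CPU-hours for value 37 — 31 left.
J6: take in full, 4 CPU-hours for value 24 — 27 left.
J34: take in full, 12 CPU-hours for value 37 — 15 left.
Only 15 CPU-hours remain; take 15/16 of J36 for value 44×15/16 = 41.25.
Total value = 139.25.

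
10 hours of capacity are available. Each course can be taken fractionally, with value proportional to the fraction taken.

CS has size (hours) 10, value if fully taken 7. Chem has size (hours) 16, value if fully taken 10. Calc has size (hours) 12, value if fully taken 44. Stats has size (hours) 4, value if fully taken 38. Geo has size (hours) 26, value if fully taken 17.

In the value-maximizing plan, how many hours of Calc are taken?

Sort by value density: Stats 38/4≈9.5, Calc 44/12≈3.67, CS 7/10≈0.7, Geo 17/26≈0.654, Chem 10/16≈0.625.
Stats: take in full, 4 hours for value 38 → 6 left.
6 hours left: a 6/12 share of Calc gives 44×6/12 = 22.

6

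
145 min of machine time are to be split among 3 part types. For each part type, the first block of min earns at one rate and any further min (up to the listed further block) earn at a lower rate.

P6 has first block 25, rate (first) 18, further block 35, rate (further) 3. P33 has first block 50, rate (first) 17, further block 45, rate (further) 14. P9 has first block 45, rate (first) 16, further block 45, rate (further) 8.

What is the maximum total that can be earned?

2370

Order all 6 blocks by rate: P6/tier1 18 > P33/tier1 17 > P9/tier1 16 > P33/tier2 14 > P9/tier2 8 > P6/tier2 3.
Fill P6 tier1 block (25 at 18) ; 120 left.
P33 tier1 at 17: fill all 50 ; 70 left.
Fill P9 tier1 block (45 at 16) ; 25 left.
25 remain; put them into P33 tier2 at 14.
Total = 18×25 + 17×50 + 16×45 + 14×25 = 2370.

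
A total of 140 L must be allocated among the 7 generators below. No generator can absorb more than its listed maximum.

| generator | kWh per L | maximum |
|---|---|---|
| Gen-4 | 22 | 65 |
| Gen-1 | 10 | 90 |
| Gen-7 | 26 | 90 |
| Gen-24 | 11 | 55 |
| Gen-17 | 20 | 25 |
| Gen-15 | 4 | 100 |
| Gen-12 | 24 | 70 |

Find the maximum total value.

Highest kWh per L first: Gen-7 26 > Gen-12 24 > Gen-4 22 > Gen-17 20 > Gen-24 11 > Gen-1 10 > Gen-15 4.
Gen-7: +90 to 90 (cap) — 50 left.
Gen-12 has room for 70 but only 50 remain, so it gets 50.
Total = 26×90 + 24×50 = 3540.

3540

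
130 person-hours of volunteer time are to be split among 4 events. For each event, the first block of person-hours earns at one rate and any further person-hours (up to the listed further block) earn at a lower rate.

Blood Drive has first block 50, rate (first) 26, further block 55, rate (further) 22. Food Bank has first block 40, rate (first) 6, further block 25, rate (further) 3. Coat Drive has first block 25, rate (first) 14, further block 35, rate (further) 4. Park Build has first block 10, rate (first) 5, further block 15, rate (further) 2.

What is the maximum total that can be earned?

Treat each block as its own option and order by rate: Blood Drive/T1 26 > Blood Drive/T2 22 > Coat Drive/T1 14 > Food Bank/T1 6 > Park Build/T1 5 > Coat Drive/T2 4 > Food Bank/T2 3 > Park Build/T2 2.
Blood Drive T1 at 26: fill all 50 → 80 left.
Fill Blood Drive T2 block (55 at 22) → 25 left.
Coat Drive T1 at 14: fill all 25 → 0 left.
Total = 26×50 + 22×55 + 14×25 = 2860.

2860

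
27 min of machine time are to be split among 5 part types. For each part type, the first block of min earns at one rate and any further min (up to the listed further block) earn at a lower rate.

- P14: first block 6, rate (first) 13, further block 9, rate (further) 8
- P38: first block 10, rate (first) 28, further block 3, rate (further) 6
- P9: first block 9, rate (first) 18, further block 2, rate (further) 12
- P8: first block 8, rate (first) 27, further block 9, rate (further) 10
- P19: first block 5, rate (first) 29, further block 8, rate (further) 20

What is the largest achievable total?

721

Order all 10 blocks by rate: P19/T1 29 > P38/T1 28 > P8/T1 27 > P19/T2 20 > P9/T1 18 > P14/T1 13 > P9/T2 12 > P8/T2 10 > P14/T2 8 > P38/T2 6.
P19 T1 at 29: fill all 5 → 22 left.
P38/T1 (28): +10 → 12 left.
P8 T1 at 27: fill all 8 → 4 left.
4 remain; put them into P19 T2 at 20.
Total = 29×5 + 28×10 + 27×8 + 20×4 = 721.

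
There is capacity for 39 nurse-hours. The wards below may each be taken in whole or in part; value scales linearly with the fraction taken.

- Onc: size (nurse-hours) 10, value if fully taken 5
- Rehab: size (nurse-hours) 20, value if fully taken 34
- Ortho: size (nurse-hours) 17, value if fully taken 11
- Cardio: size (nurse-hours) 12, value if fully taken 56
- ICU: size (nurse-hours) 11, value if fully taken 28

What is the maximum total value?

111.2

Rank by value-to-size ratio: Cardio 56/12≈4.67, ICU 28/11≈2.55, Rehab 34/20≈1.7, Ortho 11/17≈0.647, Onc 5/10≈0.5.
Cardio: take in full, 12 nurse-hours for value 56 — 27 left.
Take all of ICU (11 nurse-hours, value 28) — 16 nurse-hours left.
16 nurse-hours left: a 16/20 share of Rehab gives 34×16/20 = 27.2.
Total value = 111.2.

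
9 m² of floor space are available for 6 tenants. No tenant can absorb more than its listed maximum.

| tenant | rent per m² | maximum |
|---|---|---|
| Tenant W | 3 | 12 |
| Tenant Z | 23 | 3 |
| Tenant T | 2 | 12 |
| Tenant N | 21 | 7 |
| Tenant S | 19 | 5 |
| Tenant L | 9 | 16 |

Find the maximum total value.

Rank by rent per m²: Tenant Z 23 > Tenant N 21 > Tenant S 19 > Tenant L 9 > Tenant W 3 > Tenant T 2.
Give Tenant Z 3 to hit its cap of 3 → 6 left.
Tenant N: +6 (room for 7) → 6. Pool exhausted.
Total = 23×3 + 21×6 = 195.

195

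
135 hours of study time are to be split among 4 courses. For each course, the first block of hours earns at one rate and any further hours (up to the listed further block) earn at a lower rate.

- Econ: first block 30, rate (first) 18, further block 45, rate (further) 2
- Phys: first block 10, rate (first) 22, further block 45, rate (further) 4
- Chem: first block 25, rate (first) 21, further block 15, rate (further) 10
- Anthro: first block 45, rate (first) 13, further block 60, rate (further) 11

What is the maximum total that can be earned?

Order all 8 blocks by rate: Phys/tier1 22 > Chem/tier1 21 > Econ/tier1 18 > Anthro/tier1 13 > Anthro/tier2 11 > Chem/tier2 10 > Phys/tier2 4 > Econ/tier2 2.
Fill Phys tier1 block (10 at 22) → 125 left.
Chem tier1 at 21: fill all 25 → 100 left.
Econ tier1 at 18: fill all 30 → 70 left.
Anthro/tier1 (13): +45 → 25 left.
Anthro tier2 at 11: only 25 left, fill 25.
Total = 22×10 + 21×25 + 18×30 + 13×45 + 11×25 = 2145.

2145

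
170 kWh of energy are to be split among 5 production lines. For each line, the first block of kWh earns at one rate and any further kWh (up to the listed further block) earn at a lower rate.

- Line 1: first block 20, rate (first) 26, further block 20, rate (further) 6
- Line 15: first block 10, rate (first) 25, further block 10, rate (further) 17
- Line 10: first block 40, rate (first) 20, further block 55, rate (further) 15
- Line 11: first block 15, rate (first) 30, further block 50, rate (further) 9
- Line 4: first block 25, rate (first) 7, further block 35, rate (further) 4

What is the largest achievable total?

3195

Treat each block as its own option and order by rate: Line 11/first 30 > Line 1/first 26 > Line 15/first 25 > Line 10/first 20 > Line 15/second 17 > Line 10/second 15 > Line 11/second 9 > Line 4/first 7 > Line 1/second 6 > Line 4/second 4.
Line 11/first (30): +15 — 155 left.
Line 1/first (26): +20 — 135 left.
Line 15 first at 25: fill all 10 — 125 left.
Fill Line 10 first block (40 at 20) — 85 left.
Line 15/second (17): +10 — 75 left.
Fill Line 10 second block (55 at 15) — 20 left.
Line 11 second at 9: only 20 left, fill 20.
Total = 30×15 + 26×20 + 25×10 + 20×40 + 17×10 + 15×55 + 9×20 = 3195.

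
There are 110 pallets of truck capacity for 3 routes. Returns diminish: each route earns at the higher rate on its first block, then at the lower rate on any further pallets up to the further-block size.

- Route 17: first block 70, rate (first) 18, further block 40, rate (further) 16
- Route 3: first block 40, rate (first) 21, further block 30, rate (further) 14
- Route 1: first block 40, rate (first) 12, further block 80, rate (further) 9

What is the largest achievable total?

Rank every tier by rate: Route 3/tier1 21 > Route 17/tier1 18 > Route 17/tier2 16 > Route 3/tier2 14 > Route 1/tier1 12 > Route 1/tier2 9.
Fill Route 3 tier1 block (40 at 21) ; 70 left.
Route 17/tier1 (18): +70 ; 0 left.
Total = 21×40 + 18×70 = 2100.

2100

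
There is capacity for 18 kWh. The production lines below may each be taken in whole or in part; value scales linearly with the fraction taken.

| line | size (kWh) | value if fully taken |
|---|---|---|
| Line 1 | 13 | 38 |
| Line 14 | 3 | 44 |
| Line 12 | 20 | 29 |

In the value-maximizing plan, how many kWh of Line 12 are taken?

2

Best value per unit of size first: Line 14 44/3≈14.7, Line 1 38/13≈2.92, Line 12 29/20≈1.45.
All 3 kWh of Line 14 fit (value 44) ; 15 remain.
Line 1: take in full, 13 kWh for value 38 ; 2 left.
Fill the last 2 kWh with part of Line 12: 2/20 of it earns 2.9.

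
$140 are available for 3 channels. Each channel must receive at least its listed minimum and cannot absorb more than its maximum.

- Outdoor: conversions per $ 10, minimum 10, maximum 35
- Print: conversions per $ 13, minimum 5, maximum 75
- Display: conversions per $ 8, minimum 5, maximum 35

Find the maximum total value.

1565

Meeting every minimum uses 10+5+5 = 20 $, leaving 120.
Order the channels by conversions per $: Print 13 > Outdoor 10 > Display 8.
Print takes 70 more to reach its cap of 75 → 50 left.
Outdoor: +25 to 35 (cap) → 25 left.
Display: +25 (room for 30) → 30. Pool exhausted.
Total = 10×35 + 13×75 + 8×30 = 1565.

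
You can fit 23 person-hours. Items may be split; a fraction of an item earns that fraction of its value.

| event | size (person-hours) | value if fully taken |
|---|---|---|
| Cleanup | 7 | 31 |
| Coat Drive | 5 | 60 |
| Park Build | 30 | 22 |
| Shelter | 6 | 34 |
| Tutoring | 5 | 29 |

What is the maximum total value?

Rank by value-to-size ratio: Coat Drive 60/5≈12, Tutoring 29/5≈5.8, Shelter 34/6≈5.67, Cleanup 31/7≈4.43, Park Build 22/30≈0.733.
Take all of Coat Drive (5 person-hours, value 60) → 18 person-hours left.
Take all of Tutoring (5 person-hours, value 29) → 13 person-hours left.
Shelter: take in full, 6 person-hours for value 34 → 7 left.
Take all of Cleanup (7 person-hours, value 31) → 0 person-hours left.
Total value = 154.

154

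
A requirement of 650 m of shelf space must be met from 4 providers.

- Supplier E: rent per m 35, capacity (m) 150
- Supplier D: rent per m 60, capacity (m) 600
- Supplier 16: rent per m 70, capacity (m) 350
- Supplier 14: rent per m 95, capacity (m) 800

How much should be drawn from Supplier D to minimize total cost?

Use providers in increasing cost order.
Take 150 from Supplier E at 35 ; need 500 more.
Take 500 from Supplier D at 60 to finish.
Supplier 16, Supplier 14: unused.

500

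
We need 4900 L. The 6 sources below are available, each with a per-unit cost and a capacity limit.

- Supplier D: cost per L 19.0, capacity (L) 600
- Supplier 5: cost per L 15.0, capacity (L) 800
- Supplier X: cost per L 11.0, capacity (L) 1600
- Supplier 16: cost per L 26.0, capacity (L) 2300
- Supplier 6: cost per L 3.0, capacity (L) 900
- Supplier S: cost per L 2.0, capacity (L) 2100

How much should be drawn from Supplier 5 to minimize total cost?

300

Cheapest first:
Take 2100 from Supplier S at 2.0 ; need 2800 more.
Take 900 from Supplier 6 at 3.0 ; need 1900 more.
Supplier X (11.0): use full 1600 ; 300 L to go.
Take 300 from Supplier 5 at 15.0 to finish.
Supplier D, Supplier 16: unused.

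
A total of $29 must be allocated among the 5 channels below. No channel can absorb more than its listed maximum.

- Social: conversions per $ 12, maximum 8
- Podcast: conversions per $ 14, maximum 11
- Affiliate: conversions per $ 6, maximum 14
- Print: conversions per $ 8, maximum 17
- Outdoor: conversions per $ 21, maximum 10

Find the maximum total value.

460

Rank by conversions per $: Outdoor 21 > Podcast 14 > Social 12 > Print 8 > Affiliate 6.
Give Outdoor 10 to hit its cap of 10 → 19 left.
Podcast takes 11 to reach its cap of 11 → 8 left.
Social takes 8 to reach its cap of 8 → 0 left.
Total = 12×8 + 14×11 + 21×10 = 460.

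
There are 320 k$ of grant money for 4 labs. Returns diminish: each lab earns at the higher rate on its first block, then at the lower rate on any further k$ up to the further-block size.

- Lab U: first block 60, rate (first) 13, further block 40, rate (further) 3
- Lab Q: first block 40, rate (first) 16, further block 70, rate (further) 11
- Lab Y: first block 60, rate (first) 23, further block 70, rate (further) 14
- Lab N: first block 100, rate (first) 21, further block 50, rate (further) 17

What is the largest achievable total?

5950

Treat each block as its own option and order by rate: Lab Y/first 23 > Lab N/first 21 > Lab N/second 17 > Lab Q/first 16 > Lab Y/second 14 > Lab U/first 13 > Lab Q/second 11 > Lab U/second 3.
Fill Lab Y first block (60 at 23) → 260 left.
Lab N first at 21: fill all 100 → 160 left.
Fill Lab N second block (50 at 17) → 110 left.
Lab Q first at 16: fill all 40 → 70 left.
Fill Lab Y second block (70 at 14) → 0 left.
Total = 23×60 + 21×100 + 17×50 + 16×40 + 14×70 = 5950.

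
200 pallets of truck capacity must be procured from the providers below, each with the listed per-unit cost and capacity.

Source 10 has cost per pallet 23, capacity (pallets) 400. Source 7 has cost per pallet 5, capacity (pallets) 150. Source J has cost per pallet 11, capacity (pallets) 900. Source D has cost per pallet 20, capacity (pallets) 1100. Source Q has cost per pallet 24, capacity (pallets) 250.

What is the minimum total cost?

1300

Use providers in increasing cost order.
Take 150 from Source 7 at 5 → need 50 more.
Source J (11): take the remaining 50 → done.
Source D, Source 10, Source Q: unused.
Cost = 150×5 + 50×11 = 1300.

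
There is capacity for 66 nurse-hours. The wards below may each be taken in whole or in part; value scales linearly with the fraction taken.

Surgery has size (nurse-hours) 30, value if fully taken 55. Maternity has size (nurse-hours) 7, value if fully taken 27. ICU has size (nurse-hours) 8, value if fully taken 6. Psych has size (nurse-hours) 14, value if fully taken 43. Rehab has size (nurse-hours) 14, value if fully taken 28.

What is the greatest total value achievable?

153.75

Best value per unit of size first: Maternity 27/7≈3.86, Psych 43/14≈3.07, Rehab 28/14≈2, Surgery 55/30≈1.83, ICU 6/8≈0.75.
Maternity: take in full, 7 nurse-hours for value 27 → 59 left.
All 14 nurse-hours of Psych fit (value 43) → 45 remain.
Take all of Rehab (14 nurse-hours, value 28) → 31 nurse-hours left.
All 30 nurse-hours of Surgery fit (value 55) → 1 remain.
Only 1 nurse-hours remain; take 1/8 of ICU for value 6×1/8 = 0.75.
Total value = 153.75.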